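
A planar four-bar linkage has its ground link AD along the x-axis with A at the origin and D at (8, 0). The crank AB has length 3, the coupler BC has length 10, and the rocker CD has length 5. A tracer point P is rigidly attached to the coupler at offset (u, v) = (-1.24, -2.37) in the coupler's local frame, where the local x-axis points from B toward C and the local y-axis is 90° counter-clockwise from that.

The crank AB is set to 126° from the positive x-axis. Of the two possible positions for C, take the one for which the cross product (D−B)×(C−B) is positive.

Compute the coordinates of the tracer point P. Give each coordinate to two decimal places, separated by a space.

A=(0,0), D=(8.00,0)
B = A + 3.00·(cos126°, sin126°) = (-1.7634, 2.4271)
|BD| = 10.0605
circle(B,10.00) ∩ circle(D,5.00): a=8.7577, h=4.8273
  candidates: C₊=(7.9002,4.9990) cross=48.565; C₋=(5.5711,-4.3704) cross=-48.565
  mode + wants cross > 0 → take C=(7.9002,4.9990) (cross=48.565)
ex = (C−B)/|BC| = (0.9664,0.2572); ey = (-0.2572,0.9664)
P = B + -1.24·ex + -2.37·ey = (-2.3521,-0.1821)

-2.35 -0.18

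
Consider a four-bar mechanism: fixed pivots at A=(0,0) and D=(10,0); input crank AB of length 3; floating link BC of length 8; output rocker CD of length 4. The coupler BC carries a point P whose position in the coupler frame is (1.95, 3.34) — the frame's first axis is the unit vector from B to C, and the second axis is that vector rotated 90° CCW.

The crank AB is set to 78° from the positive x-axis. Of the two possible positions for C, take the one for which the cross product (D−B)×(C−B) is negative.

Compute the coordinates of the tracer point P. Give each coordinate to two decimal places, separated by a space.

4.28 4.21

A=(0,0), D=(10.00,0)
B = A + 3.00·(cos78°, sin78°) = (0.6237, 2.9344)
|BD| = 9.8247
circle(B,8.00) ∩ circle(D,4.00): a=7.3552, h=3.1466
  candidates: C₊=(8.5830,3.7406) cross=30.915; C₋=(6.7033,-2.2654) cross=-30.915
  mode - wants cross < 0 → take C=(6.7033,-2.2654) (cross=-30.915)
ex = (C−B)/|BC| = (0.7600,-0.6500); ey = (0.6500,0.7600)
P = B + 1.95·ex + 3.34·ey = (4.2766,4.2052)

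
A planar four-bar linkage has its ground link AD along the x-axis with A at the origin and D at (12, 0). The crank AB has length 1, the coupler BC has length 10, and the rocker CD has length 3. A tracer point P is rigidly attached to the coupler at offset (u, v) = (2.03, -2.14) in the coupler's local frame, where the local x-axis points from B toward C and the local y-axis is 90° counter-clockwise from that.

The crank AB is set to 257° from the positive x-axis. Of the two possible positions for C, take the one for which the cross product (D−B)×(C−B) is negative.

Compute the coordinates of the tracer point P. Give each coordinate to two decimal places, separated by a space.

A=(0,0), D=(12.00,0)
B = A + 1.00·(cos257°, sin257°) = (-0.2250, -0.9744)
|BD| = 12.2637
circle(B,10.00) ∩ circle(D,3.00): a=9.8420, h=1.7707
  candidates: C₊=(9.4452,1.5726) cross=21.715; C₋=(9.7266,-1.9575) cross=-21.715
  mode - wants cross < 0 → take C=(9.7266,-1.9575) (cross=-21.715)
ex = (C−B)/|BC| = (0.9952,-0.0983); ey = (0.0983,0.9952)
P = B + 2.03·ex + -2.14·ey = (1.5848,-3.3036)

1.58 -3.30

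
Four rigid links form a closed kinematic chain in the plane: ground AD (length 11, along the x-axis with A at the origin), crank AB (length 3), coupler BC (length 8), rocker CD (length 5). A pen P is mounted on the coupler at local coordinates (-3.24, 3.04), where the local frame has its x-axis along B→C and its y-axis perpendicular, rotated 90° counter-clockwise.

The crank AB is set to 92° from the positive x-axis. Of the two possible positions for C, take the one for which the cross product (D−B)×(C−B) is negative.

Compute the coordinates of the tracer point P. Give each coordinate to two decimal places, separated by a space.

-0.90 7.37

A=(0,0), D=(11.00,0)
B = A + 3.00·(cos92°, sin92°) = (-0.1047, 2.9982)
|BD| = 11.5023
circle(B,8.00) ∩ circle(D,5.00): a=7.4465, h=2.9241
  candidates: C₊=(7.8465,3.8802) cross=33.633; C₋=(6.3222,-1.7658) cross=-33.633
  mode - wants cross < 0 → take C=(6.3222,-1.7658) (cross=-33.633)
ex = (C−B)/|BC| = (0.8034,-0.5955); ey = (0.5955,0.8034)
P = B + -3.24·ex + 3.04·ey = (-0.8973,7.3698)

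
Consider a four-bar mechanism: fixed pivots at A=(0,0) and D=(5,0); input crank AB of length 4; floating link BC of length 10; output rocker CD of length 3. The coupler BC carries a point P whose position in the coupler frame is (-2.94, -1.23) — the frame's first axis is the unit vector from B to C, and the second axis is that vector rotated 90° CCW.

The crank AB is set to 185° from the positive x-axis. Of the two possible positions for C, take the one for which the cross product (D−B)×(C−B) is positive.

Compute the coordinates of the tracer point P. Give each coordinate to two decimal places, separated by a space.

A=(0,0), D=(5.00,0)
B = A + 4.00·(cos185°, sin185°) = (-3.9848, -0.3486)
|BD| = 8.9915
circle(B,10.00) ∩ circle(D,3.00): a=9.5561, h=2.9464
  candidates: C₊=(5.4499,2.9661) cross=26.493; C₋=(5.6784,-2.9223) cross=-26.493
  mode + wants cross > 0 → take C=(5.4499,2.9661) (cross=26.493)
ex = (C−B)/|BC| = (0.9435,0.3315); ey = (-0.3315,0.9435)
P = B + -2.94·ex + -1.23·ey = (-6.3509,-2.4836)

-6.35 -2.48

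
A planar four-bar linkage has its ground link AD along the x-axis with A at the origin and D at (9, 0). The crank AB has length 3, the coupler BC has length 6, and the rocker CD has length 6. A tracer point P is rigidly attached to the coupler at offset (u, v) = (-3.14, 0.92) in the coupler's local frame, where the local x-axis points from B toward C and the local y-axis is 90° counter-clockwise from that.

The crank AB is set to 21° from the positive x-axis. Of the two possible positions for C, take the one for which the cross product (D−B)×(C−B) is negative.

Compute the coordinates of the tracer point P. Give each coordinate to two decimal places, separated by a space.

2.49 4.33

A=(0,0), D=(9.00,0)
B = A + 3.00·(cos21°, sin21°) = (2.8007, 1.0751)
|BD| = 6.2918
circle(B,6.00) ∩ circle(D,6.00): a=3.1459, h=5.1091
  candidates: C₊=(6.7734,5.5716) cross=32.146; C₋=(5.0274,-4.4964) cross=-32.146
  mode - wants cross < 0 → take C=(5.0274,-4.4964) (cross=-32.146)
ex = (C−B)/|BC| = (0.3711,-0.9286); ey = (0.9286,0.3711)
P = B + -3.14·ex + 0.92·ey = (2.4898,4.3323)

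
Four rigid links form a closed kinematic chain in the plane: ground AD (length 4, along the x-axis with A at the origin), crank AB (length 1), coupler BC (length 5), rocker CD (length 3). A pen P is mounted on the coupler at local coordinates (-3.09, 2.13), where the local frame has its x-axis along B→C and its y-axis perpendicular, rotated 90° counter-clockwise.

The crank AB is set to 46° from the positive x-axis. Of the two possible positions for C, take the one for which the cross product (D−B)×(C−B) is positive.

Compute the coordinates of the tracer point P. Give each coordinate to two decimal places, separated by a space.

-2.99 1.44

A=(0,0), D=(4.00,0)
B = A + 1.00·(cos46°, sin46°) = (0.6947, 0.7193)
|BD| = 3.3827
circle(B,5.00) ∩ circle(D,3.00): a=4.0563, h=2.9234
  candidates: C₊=(5.2799,2.7133) cross=9.889; C₋=(4.0365,-2.9998) cross=-9.889
  mode + wants cross > 0 → take C=(5.2799,2.7133) (cross=9.889)
ex = (C−B)/|BC| = (0.9170,0.3988); ey = (-0.3988,0.9170)
P = B + -3.09·ex + 2.13·ey = (-2.9884,1.4404)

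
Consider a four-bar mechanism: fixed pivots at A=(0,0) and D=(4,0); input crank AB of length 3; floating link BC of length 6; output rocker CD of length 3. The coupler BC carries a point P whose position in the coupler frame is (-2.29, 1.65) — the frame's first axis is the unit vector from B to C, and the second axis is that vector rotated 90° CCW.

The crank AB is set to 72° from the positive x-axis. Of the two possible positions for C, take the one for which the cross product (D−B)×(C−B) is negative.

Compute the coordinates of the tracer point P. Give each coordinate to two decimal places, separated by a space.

A=(0,0), D=(4.00,0)
B = A + 3.00·(cos72°, sin72°) = (0.9271, 2.8532)
|BD| = 4.1933
circle(B,6.00) ∩ circle(D,3.00): a=5.3161, h=2.7820
  candidates: C₊=(6.7157,1.2747) cross=11.666; C₋=(2.9299,-2.8027) cross=-11.666
  mode - wants cross < 0 → take C=(2.9299,-2.8027) (cross=-11.666)
ex = (C−B)/|BC| = (0.3338,-0.9426); ey = (0.9426,0.3338)
P = B + -2.29·ex + 1.65·ey = (1.7180,5.5626)

1.72 5.56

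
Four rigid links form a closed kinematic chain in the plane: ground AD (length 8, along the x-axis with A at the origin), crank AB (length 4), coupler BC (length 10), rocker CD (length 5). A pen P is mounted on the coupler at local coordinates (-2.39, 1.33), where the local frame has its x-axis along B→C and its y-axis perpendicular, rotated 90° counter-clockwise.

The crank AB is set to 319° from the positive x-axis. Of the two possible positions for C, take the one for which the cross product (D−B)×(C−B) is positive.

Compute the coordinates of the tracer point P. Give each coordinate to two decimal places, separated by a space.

A=(0,0), D=(8.00,0)
B = A + 4.00·(cos319°, sin319°) = (3.0188, -2.6242)
|BD| = 5.6301
circle(B,10.00) ∩ circle(D,5.00): a=9.4756, h=3.1956
  candidates: C₊=(9.9127,4.6197) cross=17.992; C₋=(12.8917,-1.0349) cross=-17.992
  mode + wants cross > 0 → take C=(9.9127,4.6197) (cross=17.992)
ex = (C−B)/|BC| = (0.6894,0.7244); ey = (-0.7244,0.6894)
P = B + -2.39·ex + 1.33·ey = (0.4078,-3.4386)

0.41 -3.44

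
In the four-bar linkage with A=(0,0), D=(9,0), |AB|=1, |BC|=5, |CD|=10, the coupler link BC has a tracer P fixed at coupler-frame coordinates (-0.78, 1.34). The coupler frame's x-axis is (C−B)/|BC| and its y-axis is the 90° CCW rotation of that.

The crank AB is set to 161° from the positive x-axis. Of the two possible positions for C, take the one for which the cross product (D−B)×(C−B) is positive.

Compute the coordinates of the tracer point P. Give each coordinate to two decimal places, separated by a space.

-2.45 -0.06

A=(0,0), D=(9.00,0)
B = A + 1.00·(cos161°, sin161°) = (-0.9455, 0.3256)
|BD| = 9.9508
circle(B,5.00) ∩ circle(D,10.00): a=1.2069, h=4.8522
  candidates: C₊=(0.4195,5.1356) cross=48.283; C₋=(0.1020,-4.5635) cross=-48.283
  mode + wants cross > 0 → take C=(0.4195,5.1356) (cross=48.283)
ex = (C−B)/|BC| = (0.2730,0.9620); ey = (-0.9620,0.2730)
P = B + -0.78·ex + 1.34·ey = (-2.4476,-0.0590)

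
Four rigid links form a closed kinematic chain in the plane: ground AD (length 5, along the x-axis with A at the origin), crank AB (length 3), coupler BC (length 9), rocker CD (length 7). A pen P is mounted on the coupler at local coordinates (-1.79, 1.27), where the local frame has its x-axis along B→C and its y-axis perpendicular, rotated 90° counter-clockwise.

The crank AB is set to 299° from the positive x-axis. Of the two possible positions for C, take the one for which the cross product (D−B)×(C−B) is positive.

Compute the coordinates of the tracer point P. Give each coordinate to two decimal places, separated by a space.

A=(0,0), D=(5.00,0)
B = A + 3.00·(cos299°, sin299°) = (1.4544, -2.6239)
|BD| = 4.4109
circle(B,9.00) ∩ circle(D,7.00): a=5.8328, h=6.8540
  candidates: C₊=(2.0658,6.3554) cross=30.232; C₋=(10.2202,-4.6636) cross=-30.232
  mode + wants cross > 0 → take C=(2.0658,6.3554) (cross=30.232)
ex = (C−B)/|BC| = (0.0679,0.9977); ey = (-0.9977,0.0679)
P = B + -1.79·ex + 1.27·ey = (0.0658,-4.3235)

0.07 -4.32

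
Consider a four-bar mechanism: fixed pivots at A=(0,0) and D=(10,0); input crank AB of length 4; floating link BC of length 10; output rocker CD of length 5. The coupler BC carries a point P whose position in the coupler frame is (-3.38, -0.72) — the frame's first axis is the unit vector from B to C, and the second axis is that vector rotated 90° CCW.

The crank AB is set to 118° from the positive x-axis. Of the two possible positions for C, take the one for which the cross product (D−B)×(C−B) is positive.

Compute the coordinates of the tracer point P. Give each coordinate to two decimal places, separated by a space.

A=(0,0), D=(10.00,0)
B = A + 4.00·(cos118°, sin118°) = (-1.8779, 3.5318)
|BD| = 12.3918
circle(B,10.00) ∩ circle(D,5.00): a=9.2221, h=3.8669
  candidates: C₊=(8.0638,4.6099) cross=47.918; C₋=(5.8596,-2.8031) cross=-47.918
  mode + wants cross > 0 → take C=(8.0638,4.6099) (cross=47.918)
ex = (C−B)/|BC| = (0.9942,0.1078); ey = (-0.1078,0.9942)
P = B + -3.38·ex + -0.72·ey = (-5.1606,2.4516)

-5.16 2.45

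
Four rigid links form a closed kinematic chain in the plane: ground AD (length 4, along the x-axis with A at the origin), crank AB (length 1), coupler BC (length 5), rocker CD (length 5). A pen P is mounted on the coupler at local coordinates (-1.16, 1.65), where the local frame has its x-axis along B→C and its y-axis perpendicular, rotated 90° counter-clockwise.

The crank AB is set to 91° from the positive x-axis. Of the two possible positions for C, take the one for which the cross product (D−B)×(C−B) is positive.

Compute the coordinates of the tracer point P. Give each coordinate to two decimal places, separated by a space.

-2.03 1.12

A=(0,0), D=(4.00,0)
B = A + 1.00·(cos91°, sin91°) = (-0.0175, 0.9998)
|BD| = 4.1400
circle(B,5.00) ∩ circle(D,5.00): a=2.0700, h=4.5514
  candidates: C₊=(3.0905,4.9166) cross=18.843; C₋=(0.8921,-3.9167) cross=-18.843
  mode + wants cross > 0 → take C=(3.0905,4.9166) (cross=18.843)
ex = (C−B)/|BC| = (0.6216,0.7833); ey = (-0.7833,0.6216)
P = B + -1.16·ex + 1.65·ey = (-2.0310,1.1168)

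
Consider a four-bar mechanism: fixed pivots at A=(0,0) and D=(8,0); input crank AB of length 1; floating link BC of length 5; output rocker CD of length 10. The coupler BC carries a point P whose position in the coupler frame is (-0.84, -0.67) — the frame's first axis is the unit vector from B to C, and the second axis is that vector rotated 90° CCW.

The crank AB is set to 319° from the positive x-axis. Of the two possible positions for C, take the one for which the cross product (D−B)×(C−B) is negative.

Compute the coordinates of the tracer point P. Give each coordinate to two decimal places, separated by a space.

0.28 0.31

A=(0,0), D=(8.00,0)
B = A + 1.00·(cos319°, sin319°) = (0.7547, -0.6561)
|BD| = 7.2749
circle(B,5.00) ∩ circle(D,10.00): a=-1.5172, h=4.7642
  candidates: C₊=(-1.1860,3.9520) cross=34.660; C₋=(-0.3267,-5.5377) cross=-34.660
  mode - wants cross < 0 → take C=(-0.3267,-5.5377) (cross=-34.660)
ex = (C−B)/|BC| = (-0.2163,-0.9763); ey = (0.9763,-0.2163)
P = B + -0.84·ex + -0.67·ey = (0.2822,0.3090)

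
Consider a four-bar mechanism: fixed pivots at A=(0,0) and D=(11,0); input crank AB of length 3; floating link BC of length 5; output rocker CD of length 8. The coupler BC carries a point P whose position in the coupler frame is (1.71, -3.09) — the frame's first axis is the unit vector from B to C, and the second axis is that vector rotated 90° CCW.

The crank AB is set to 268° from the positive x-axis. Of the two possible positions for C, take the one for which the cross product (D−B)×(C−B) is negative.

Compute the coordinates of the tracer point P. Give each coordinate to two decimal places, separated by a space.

0.40 -6.49

A=(0,0), D=(11.00,0)
B = A + 3.00·(cos268°, sin268°) = (-0.1047, -2.9982)
|BD| = 11.5023
circle(B,5.00) ∩ circle(D,8.00): a=4.0558, h=2.9241
  candidates: C₊=(3.0488,0.8820) cross=33.633; C₋=(4.5731,-4.7640) cross=-33.633
  mode - wants cross < 0 → take C=(4.5731,-4.7640) (cross=-33.633)
ex = (C−B)/|BC| = (0.9356,-0.3532); ey = (0.3532,0.9356)
P = B + 1.71·ex + -3.09·ey = (0.4039,-6.4930)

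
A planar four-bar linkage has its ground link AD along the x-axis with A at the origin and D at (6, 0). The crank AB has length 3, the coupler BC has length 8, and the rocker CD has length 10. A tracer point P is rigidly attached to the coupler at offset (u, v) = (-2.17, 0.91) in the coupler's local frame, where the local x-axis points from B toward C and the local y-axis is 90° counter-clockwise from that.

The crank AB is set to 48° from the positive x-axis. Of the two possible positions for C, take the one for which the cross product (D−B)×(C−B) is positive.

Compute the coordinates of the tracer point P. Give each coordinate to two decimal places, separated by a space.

A=(0,0), D=(6.00,0)
B = A + 3.00·(cos48°, sin48°) = (2.0074, 2.2294)
|BD| = 4.5729
circle(B,8.00) ∩ circle(D,10.00): a=-1.6498, h=7.8280
  candidates: C₊=(4.3834,9.8685) cross=35.797; C₋=(-3.2495,-3.8009) cross=-35.797
  mode + wants cross > 0 → take C=(4.3834,9.8685) (cross=35.797)
ex = (C−B)/|BC| = (0.2970,0.9549); ey = (-0.9549,0.2970)
P = B + -2.17·ex + 0.91·ey = (0.4940,0.4276)

0.49 0.43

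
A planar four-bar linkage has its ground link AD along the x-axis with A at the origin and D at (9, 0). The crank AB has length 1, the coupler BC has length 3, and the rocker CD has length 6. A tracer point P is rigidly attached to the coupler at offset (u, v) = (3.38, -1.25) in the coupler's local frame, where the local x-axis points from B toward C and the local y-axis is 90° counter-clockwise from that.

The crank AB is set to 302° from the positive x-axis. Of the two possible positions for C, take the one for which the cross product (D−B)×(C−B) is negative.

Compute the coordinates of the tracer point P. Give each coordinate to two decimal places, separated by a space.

3.22 -3.24

A=(0,0), D=(9.00,0)
B = A + 1.00·(cos302°, sin302°) = (0.5299, -0.8480)
|BD| = 8.5124
circle(B,3.00) ∩ circle(D,6.00): a=2.6703, h=1.3673
  candidates: C₊=(3.0507,0.7785) cross=11.639; C₋=(3.3231,-1.9425) cross=-11.639
  mode - wants cross < 0 → take C=(3.3231,-1.9425) (cross=-11.639)
ex = (C−B)/|BC| = (0.9311,-0.3648); ey = (0.3648,0.9311)
P = B + 3.38·ex + -1.25·ey = (3.2209,-3.2450)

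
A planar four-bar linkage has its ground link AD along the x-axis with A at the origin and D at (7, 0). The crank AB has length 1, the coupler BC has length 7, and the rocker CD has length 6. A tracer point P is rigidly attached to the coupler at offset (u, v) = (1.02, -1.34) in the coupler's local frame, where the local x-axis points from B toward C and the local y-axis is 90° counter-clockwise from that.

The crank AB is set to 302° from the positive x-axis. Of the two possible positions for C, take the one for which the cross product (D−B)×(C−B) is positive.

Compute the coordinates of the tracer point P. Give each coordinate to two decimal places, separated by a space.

2.20 -0.63

A=(0,0), D=(7.00,0)
B = A + 1.00·(cos302°, sin302°) = (0.5299, -0.8480)
|BD| = 6.5254
circle(B,7.00) ∩ circle(D,6.00): a=4.2588, h=5.5554
  candidates: C₊=(4.0306,5.2137) cross=36.251; C₋=(5.4746,-5.8029) cross=-36.251
  mode + wants cross > 0 → take C=(4.0306,5.2137) (cross=36.251)
ex = (C−B)/|BC| = (0.5001,0.8660); ey = (-0.8660,0.5001)
P = B + 1.02·ex + -1.34·ey = (2.2004,-0.6349)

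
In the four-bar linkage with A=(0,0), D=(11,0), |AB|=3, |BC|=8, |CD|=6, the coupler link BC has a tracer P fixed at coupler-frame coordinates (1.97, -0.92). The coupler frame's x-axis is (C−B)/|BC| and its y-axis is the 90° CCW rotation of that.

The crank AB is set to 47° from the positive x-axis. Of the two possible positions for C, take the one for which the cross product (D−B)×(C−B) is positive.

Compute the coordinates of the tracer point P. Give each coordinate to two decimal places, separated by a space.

A=(0,0), D=(11.00,0)
B = A + 3.00·(cos47°, sin47°) = (2.0460, 2.1941)
|BD| = 9.2189
circle(B,8.00) ∩ circle(D,6.00): a=6.1281, h=5.1426
  candidates: C₊=(9.2219,5.7305) cross=47.410; C₋=(6.7741,-4.2593) cross=-47.410
  mode + wants cross > 0 → take C=(9.2219,5.7305) (cross=47.410)
ex = (C−B)/|BC| = (0.8970,0.4421); ey = (-0.4421,0.8970)
P = B + 1.97·ex + -0.92·ey = (4.2198,2.2397)

4.22 2.24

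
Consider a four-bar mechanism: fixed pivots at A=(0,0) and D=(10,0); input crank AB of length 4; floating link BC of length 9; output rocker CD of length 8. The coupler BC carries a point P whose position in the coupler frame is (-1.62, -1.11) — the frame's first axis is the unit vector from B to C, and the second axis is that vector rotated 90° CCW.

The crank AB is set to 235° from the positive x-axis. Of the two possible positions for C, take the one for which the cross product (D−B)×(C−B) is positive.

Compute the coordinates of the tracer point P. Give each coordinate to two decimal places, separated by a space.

A=(0,0), D=(10.00,0)
B = A + 4.00·(cos235°, sin235°) = (-2.2943, -3.2766)
|BD| = 12.7234
circle(B,9.00) ∩ circle(D,8.00): a=7.0298, h=5.6198
  candidates: C₊=(3.0511,3.9640) cross=71.503; C₋=(5.9456,-6.8965) cross=-71.503
  mode + wants cross > 0 → take C=(3.0511,3.9640) (cross=71.503)
ex = (C−B)/|BC| = (0.5939,0.8045); ey = (-0.8045,0.5939)
P = B + -1.62·ex + -1.11·ey = (-2.3635,-5.2392)

-2.36 -5.24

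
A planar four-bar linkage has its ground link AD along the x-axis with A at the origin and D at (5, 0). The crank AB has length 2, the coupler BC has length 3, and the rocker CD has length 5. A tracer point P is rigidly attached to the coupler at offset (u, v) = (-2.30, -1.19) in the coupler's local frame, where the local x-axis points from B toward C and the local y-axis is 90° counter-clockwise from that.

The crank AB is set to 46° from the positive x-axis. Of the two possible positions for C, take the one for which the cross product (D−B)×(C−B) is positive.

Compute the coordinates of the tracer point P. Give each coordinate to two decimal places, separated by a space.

A=(0,0), D=(5.00,0)
B = A + 2.00·(cos46°, sin46°) = (1.3893, 1.4387)
|BD| = 3.8868
circle(B,3.00) ∩ circle(D,5.00): a=-0.1149, h=2.9978
  candidates: C₊=(2.3922,4.2661) cross=11.652; C₋=(0.1729,-1.3037) cross=-11.652
  mode + wants cross > 0 → take C=(2.3922,4.2661) (cross=11.652)
ex = (C−B)/|BC| = (0.3343,0.9425); ey = (-0.9425,0.3343)
P = B + -2.30·ex + -1.19·ey = (1.7420,-1.1268)

1.74 -1.13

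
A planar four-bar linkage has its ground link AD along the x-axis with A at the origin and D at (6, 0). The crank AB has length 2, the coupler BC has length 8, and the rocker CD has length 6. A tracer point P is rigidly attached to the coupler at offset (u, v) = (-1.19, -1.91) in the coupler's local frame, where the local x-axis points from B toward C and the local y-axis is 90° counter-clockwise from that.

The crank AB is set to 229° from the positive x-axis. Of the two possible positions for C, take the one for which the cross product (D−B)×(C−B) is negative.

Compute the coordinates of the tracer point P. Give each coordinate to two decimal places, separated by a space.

-3.36 -2.43

A=(0,0), D=(6.00,0)
B = A + 2.00·(cos229°, sin229°) = (-1.3121, -1.5094)
|BD| = 7.4663
circle(B,8.00) ∩ circle(D,6.00): a=5.6082, h=5.7051
  candidates: C₊=(3.0270,5.2116) cross=42.596; C₋=(5.3337,-5.9629) cross=-42.596
  mode - wants cross < 0 → take C=(5.3337,-5.9629) (cross=-42.596)
ex = (C−B)/|BC| = (0.8307,-0.5567); ey = (0.5567,0.8307)
P = B + -1.19·ex + -1.91·ey = (-3.3639,-2.4337)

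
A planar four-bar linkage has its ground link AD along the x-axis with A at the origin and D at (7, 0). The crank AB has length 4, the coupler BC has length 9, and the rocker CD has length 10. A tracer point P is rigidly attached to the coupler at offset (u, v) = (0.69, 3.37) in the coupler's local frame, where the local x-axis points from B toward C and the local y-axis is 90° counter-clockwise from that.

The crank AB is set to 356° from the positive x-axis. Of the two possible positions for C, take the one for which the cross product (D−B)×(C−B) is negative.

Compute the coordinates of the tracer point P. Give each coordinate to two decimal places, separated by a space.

7.28 -1.27

A=(0,0), D=(7.00,0)
B = A + 4.00·(cos356°, sin356°) = (3.9903, -0.2790)
|BD| = 3.0227
circle(B,9.00) ∩ circle(D,10.00): a=-1.6316, h=8.8509
  candidates: C₊=(1.5486,8.3834) cross=26.753; C₋=(3.1826,-9.2427) cross=-26.753
  mode - wants cross < 0 → take C=(3.1826,-9.2427) (cross=-26.753)
ex = (C−B)/|BC| = (-0.0897,-0.9960); ey = (0.9960,-0.0897)
P = B + 0.69·ex + 3.37·ey = (7.2847,-1.2686)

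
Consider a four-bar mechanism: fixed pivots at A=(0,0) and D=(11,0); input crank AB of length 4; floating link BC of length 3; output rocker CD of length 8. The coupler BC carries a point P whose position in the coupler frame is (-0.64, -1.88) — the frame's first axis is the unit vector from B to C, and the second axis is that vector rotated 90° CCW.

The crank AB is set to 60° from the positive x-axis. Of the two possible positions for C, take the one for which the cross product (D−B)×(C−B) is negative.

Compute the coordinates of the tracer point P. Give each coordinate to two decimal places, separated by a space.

0.01 3.42

A=(0,0), D=(11.00,0)
B = A + 4.00·(cos60°, sin60°) = (2.0000, 3.4641)
|BD| = 9.6437
circle(B,3.00) ∩ circle(D,8.00): a=1.9702, h=2.2624
  candidates: C₊=(4.6514,4.8677) cross=21.817; C₋=(3.0260,0.6450) cross=-21.817
  mode - wants cross < 0 → take C=(3.0260,0.6450) (cross=-21.817)
ex = (C−B)/|BC| = (0.3420,-0.9397); ey = (0.9397,0.3420)
P = B + -0.64·ex + -1.88·ey = (0.0145,3.4225)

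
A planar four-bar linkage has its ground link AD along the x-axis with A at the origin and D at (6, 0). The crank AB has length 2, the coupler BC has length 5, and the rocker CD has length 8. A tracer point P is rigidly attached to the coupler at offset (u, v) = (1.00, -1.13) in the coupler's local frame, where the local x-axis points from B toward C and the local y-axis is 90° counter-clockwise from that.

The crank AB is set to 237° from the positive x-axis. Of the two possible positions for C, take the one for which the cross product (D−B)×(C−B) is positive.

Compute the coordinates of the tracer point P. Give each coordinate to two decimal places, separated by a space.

A=(0,0), D=(6.00,0)
B = A + 2.00·(cos237°, sin237°) = (-1.0893, -1.6773)
|BD| = 7.2850
circle(B,5.00) ∩ circle(D,8.00): a=0.9658, h=4.9058
  candidates: C₊=(-1.2790,3.3191) cross=35.739; C₋=(0.9801,-6.2290) cross=-35.739
  mode + wants cross > 0 → take C=(-1.2790,3.3191) (cross=35.739)
ex = (C−B)/|BC| = (-0.0379,0.9993); ey = (-0.9993,-0.0379)
P = B + 1.00·ex + -1.13·ey = (0.0020,-0.6352)

0.00 -0.64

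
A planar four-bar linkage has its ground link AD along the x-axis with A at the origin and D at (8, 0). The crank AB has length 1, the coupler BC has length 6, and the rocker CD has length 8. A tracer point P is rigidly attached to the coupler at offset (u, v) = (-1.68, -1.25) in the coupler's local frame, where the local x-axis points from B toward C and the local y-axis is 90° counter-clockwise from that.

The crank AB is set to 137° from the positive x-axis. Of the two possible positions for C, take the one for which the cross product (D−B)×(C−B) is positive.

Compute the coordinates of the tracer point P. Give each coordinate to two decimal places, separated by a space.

-0.56 -1.41

A=(0,0), D=(8.00,0)
B = A + 1.00·(cos137°, sin137°) = (-0.7314, 0.6820)
|BD| = 8.7579
circle(B,6.00) ∩ circle(D,8.00): a=2.7804, h=5.3169
  candidates: C₊=(2.4547,5.7662) cross=46.565; C₋=(1.6266,-4.8353) cross=-46.565
  mode + wants cross > 0 → take C=(2.4547,5.7662) (cross=46.565)
ex = (C−B)/|BC| = (0.5310,0.8474); ey = (-0.8474,0.5310)
P = B + -1.68·ex + -1.25·ey = (-0.5642,-1.4053)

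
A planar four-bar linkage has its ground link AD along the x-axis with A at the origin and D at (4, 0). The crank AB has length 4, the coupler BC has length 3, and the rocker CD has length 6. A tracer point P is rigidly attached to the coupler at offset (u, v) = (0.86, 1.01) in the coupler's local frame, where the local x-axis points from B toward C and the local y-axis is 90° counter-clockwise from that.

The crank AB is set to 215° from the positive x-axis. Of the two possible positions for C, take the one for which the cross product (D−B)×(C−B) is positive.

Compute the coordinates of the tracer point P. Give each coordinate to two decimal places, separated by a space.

A=(0,0), D=(4.00,0)
B = A + 4.00·(cos215°, sin215°) = (-3.2766, -2.2943)
|BD| = 7.6297
circle(B,3.00) ∩ circle(D,6.00): a=2.0455, h=2.1945
  candidates: C₊=(-1.9857,0.4138) cross=16.744; C₋=(-0.6659,-3.7722) cross=-16.744
  mode + wants cross > 0 → take C=(-1.9857,0.4138) (cross=16.744)
ex = (C−B)/|BC| = (0.4303,0.9027); ey = (-0.9027,0.4303)
P = B + 0.86·ex + 1.01·ey = (-3.8183,-1.0834)

-3.82 -1.08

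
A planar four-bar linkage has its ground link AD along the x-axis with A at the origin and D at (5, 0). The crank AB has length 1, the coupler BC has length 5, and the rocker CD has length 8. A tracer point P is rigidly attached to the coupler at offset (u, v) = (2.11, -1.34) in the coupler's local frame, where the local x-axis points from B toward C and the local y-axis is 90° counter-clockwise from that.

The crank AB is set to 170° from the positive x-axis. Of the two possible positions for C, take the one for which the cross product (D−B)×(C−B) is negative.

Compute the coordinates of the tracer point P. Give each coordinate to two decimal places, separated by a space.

A=(0,0), D=(5.00,0)
B = A + 1.00·(cos170°, sin170°) = (-0.9848, 0.1736)
|BD| = 5.9873
circle(B,5.00) ∩ circle(D,8.00): a=-0.2632, h=4.9931
  candidates: C₊=(-1.1031,5.1722) cross=29.895; C₋=(-1.3927,-4.8097) cross=-29.895
  mode - wants cross < 0 → take C=(-1.3927,-4.8097) (cross=-29.895)
ex = (C−B)/|BC| = (-0.0816,-0.9967); ey = (0.9967,-0.0816)
P = B + 2.11·ex + -1.34·ey = (-2.4925,-1.8200)

-2.49 -1.82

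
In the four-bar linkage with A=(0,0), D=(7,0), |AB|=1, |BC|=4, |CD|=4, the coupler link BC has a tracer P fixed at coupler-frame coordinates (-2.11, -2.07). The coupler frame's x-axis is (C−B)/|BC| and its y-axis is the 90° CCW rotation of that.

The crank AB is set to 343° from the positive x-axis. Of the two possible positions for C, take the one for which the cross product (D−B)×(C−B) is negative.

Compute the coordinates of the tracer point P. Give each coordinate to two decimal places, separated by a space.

A=(0,0), D=(7.00,0)
B = A + 1.00·(cos343°, sin343°) = (0.9563, -0.2924)
|BD| = 6.0508
circle(B,4.00) ∩ circle(D,4.00): a=3.0254, h=2.6167
  candidates: C₊=(3.8517,2.4674) cross=15.833; C₋=(4.1046,-2.7598) cross=-15.833
  mode - wants cross < 0 → take C=(4.1046,-2.7598) (cross=-15.833)
ex = (C−B)/|BC| = (0.7871,-0.6169); ey = (0.6169,0.7871)
P = B + -2.11·ex + -2.07·ey = (-1.9813,-0.6200)

-1.98 -0.62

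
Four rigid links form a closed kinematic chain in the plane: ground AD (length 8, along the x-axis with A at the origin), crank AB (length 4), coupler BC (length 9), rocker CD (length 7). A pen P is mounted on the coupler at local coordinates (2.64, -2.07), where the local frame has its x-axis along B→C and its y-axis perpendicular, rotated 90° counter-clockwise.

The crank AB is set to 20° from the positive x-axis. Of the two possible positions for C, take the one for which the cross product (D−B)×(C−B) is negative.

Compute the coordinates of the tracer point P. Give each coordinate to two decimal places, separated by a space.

A=(0,0), D=(8.00,0)
B = A + 4.00·(cos20°, sin20°) = (3.7588, 1.3681)
|BD| = 4.4564
circle(B,9.00) ∩ circle(D,7.00): a=5.8185, h=6.8662
  candidates: C₊=(11.4042,6.1165) cross=30.599; C₋=(7.1885,-6.9528) cross=-30.599
  mode - wants cross < 0 → take C=(7.1885,-6.9528) (cross=-30.599)
ex = (C−B)/|BC| = (0.3811,-0.9245); ey = (0.9245,0.3811)
P = B + 2.64·ex + -2.07·ey = (2.8510,-1.8615)

2.85 -1.86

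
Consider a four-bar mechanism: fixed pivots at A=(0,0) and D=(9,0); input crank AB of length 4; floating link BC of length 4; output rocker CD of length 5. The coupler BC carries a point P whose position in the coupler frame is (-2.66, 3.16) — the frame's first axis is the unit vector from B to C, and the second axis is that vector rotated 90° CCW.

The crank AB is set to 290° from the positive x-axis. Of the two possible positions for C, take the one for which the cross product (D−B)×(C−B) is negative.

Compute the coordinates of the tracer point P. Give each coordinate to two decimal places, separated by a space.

A=(0,0), D=(9.00,0)
B = A + 4.00·(cos290°, sin290°) = (1.3681, -3.7588)
|BD| = 8.5073
circle(B,4.00) ∩ circle(D,5.00): a=3.7247, h=1.4583
  candidates: C₊=(4.0652,-0.8049) cross=12.406; C₋=(5.3538,-3.4213) cross=-12.406
  mode - wants cross < 0 → take C=(5.3538,-3.4213) (cross=-12.406)
ex = (C−B)/|BC| = (0.9964,0.0844); ey = (-0.0844,0.9964)
P = B + -2.66·ex + 3.16·ey = (-1.5490,-0.8344)

-1.55 -0.83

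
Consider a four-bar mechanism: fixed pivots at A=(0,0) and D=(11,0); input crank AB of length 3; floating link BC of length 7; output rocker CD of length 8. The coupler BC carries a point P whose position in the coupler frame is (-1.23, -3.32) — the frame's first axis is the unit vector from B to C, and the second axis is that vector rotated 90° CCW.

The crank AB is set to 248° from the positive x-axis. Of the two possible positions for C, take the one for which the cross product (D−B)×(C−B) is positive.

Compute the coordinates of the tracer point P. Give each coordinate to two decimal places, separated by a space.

0.61 -5.87

A=(0,0), D=(11.00,0)
B = A + 3.00·(cos248°, sin248°) = (-1.1238, -2.7816)
|BD| = 12.4388
circle(B,7.00) ∩ circle(D,8.00): a=5.6165, h=4.1780
  candidates: C₊=(3.4161,2.5466) cross=51.969; C₋=(5.2847,-5.5978) cross=-51.969
  mode + wants cross > 0 → take C=(3.4161,2.5466) (cross=51.969)
ex = (C−B)/|BC| = (0.6486,0.7612); ey = (-0.7612,0.6486)
P = B + -1.23·ex + -3.32·ey = (0.6055,-5.8710)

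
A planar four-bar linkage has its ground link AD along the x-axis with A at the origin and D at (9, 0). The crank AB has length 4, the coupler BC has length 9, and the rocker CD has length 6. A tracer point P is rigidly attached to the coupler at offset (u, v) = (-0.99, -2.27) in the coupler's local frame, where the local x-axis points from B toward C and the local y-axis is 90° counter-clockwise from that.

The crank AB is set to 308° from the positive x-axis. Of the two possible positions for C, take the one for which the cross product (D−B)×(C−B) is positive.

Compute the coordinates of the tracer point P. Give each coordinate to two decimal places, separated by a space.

4.18 -4.94

A=(0,0), D=(9.00,0)
B = A + 4.00·(cos308°, sin308°) = (2.4626, -3.1520)
|BD| = 7.2576
circle(B,9.00) ∩ circle(D,6.00): a=6.7290, h=5.9767
  candidates: C₊=(5.9281,5.1540) cross=43.376; C₋=(11.1196,-5.6131) cross=-43.376
  mode + wants cross > 0 → take C=(5.9281,5.1540) (cross=43.376)
ex = (C−B)/|BC| = (0.3851,0.9229); ey = (-0.9229,0.3851)
P = B + -0.99·ex + -2.27·ey = (4.1764,-4.9398)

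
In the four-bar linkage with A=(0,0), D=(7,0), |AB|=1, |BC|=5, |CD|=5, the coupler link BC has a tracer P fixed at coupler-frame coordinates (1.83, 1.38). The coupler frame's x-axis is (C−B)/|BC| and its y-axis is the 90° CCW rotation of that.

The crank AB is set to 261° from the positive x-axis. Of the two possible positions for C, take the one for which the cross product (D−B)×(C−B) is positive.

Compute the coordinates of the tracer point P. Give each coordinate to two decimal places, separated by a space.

A=(0,0), D=(7.00,0)
B = A + 1.00·(cos261°, sin261°) = (-0.1564, -0.9877)
|BD| = 7.2243
circle(B,5.00) ∩ circle(D,5.00): a=3.6121, h=3.4572
  candidates: C₊=(2.9491,2.9309) cross=24.976; C₋=(3.8944,-3.9186) cross=-24.976
  mode + wants cross > 0 → take C=(2.9491,2.9309) (cross=24.976)
ex = (C−B)/|BC| = (0.6211,0.7837); ey = (-0.7837,0.6211)
P = B + 1.83·ex + 1.38·ey = (-0.1013,1.3037)

-0.10 1.30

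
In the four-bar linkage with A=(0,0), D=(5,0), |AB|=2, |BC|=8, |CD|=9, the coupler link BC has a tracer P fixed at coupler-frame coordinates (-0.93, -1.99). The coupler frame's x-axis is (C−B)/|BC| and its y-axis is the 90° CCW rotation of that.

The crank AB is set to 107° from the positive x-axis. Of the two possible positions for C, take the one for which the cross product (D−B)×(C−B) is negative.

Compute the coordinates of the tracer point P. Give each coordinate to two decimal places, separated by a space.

-2.43 3.11

A=(0,0), D=(5.00,0)
B = A + 2.00·(cos107°, sin107°) = (-0.5847, 1.9126)
|BD| = 5.9032
circle(B,8.00) ∩ circle(D,9.00): a=1.5117, h=7.8559
  candidates: C₊=(3.3907,8.8549) cross=46.375; C₋=(-1.6999,-6.0093) cross=-46.375
  mode - wants cross < 0 → take C=(-1.6999,-6.0093) (cross=-46.375)
ex = (C−B)/|BC| = (-0.1394,-0.9902); ey = (0.9902,-0.1394)
P = B + -0.93·ex + -1.99·ey = (-2.4257,3.1109)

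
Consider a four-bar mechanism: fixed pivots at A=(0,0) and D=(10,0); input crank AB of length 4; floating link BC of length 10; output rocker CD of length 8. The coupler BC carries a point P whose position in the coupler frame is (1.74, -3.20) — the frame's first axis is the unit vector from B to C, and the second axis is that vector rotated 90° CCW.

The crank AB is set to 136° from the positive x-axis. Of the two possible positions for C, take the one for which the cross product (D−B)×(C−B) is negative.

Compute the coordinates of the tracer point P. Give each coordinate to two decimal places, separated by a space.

A=(0,0), D=(10.00,0)
B = A + 4.00·(cos136°, sin136°) = (-2.8774, 2.7786)
|BD| = 13.1737
circle(B,10.00) ∩ circle(D,8.00): a=7.9532, h=6.0619
  candidates: C₊=(6.1755,7.0266) cross=79.857; C₋=(3.6184,-4.8244) cross=-79.857
  mode - wants cross < 0 → take C=(3.6184,-4.8244) (cross=-79.857)
ex = (C−B)/|BC| = (0.6496,-0.7603); ey = (0.7603,0.6496)
P = B + 1.74·ex + -3.20·ey = (-4.1801,-0.6229)

-4.18 -0.62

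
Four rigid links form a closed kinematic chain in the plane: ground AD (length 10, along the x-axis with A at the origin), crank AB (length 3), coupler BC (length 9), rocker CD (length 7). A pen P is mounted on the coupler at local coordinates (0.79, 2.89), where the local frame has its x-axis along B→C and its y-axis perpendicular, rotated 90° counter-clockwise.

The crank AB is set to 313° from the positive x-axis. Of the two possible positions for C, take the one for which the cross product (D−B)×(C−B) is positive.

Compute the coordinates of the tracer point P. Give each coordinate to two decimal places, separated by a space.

-0.17 -0.18

A=(0,0), D=(10.00,0)
B = A + 3.00·(cos313°, sin313°) = (2.0460, -2.1941)
|BD| = 8.2511
circle(B,9.00) ∩ circle(D,7.00): a=6.0647, h=6.6498
  candidates: C₊=(6.1241,5.8290) cross=54.868; C₋=(9.6606,-6.9918) cross=-54.868
  mode + wants cross > 0 → take C=(6.1241,5.8290) (cross=54.868)
ex = (C−B)/|BC| = (0.4531,0.8915); ey = (-0.8915,0.4531)
P = B + 0.79·ex + 2.89·ey = (-0.1723,-0.1803)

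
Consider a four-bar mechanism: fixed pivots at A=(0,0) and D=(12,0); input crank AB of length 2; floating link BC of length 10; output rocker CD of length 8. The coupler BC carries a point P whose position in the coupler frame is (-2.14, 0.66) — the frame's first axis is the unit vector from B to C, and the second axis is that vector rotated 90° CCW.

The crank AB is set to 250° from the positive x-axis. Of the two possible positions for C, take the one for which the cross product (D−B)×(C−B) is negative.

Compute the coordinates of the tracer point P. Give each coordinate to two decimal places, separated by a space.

-2.20 -0.23

A=(0,0), D=(12.00,0)
B = A + 2.00·(cos250°, sin250°) = (-0.6840, -1.8794)
|BD| = 12.8225
circle(B,10.00) ∩ circle(D,8.00): a=7.8150, h=6.2390
  candidates: C₊=(6.1322,5.4377) cross=80.000; C₋=(7.9610,-6.9056) cross=-80.000
  mode - wants cross < 0 → take C=(7.9610,-6.9056) (cross=-80.000)
ex = (C−B)/|BC| = (0.8645,-0.5026); ey = (0.5026,0.8645)
P = B + -2.14·ex + 0.66·ey = (-2.2024,-0.2332)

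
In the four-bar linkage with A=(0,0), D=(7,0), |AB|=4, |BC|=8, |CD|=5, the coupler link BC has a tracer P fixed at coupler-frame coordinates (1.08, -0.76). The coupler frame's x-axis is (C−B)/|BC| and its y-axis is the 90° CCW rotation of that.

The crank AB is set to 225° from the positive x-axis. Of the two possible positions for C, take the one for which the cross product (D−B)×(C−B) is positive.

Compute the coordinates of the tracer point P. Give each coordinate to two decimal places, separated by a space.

A=(0,0), D=(7.00,0)
B = A + 4.00·(cos225°, sin225°) = (-2.8284, -2.8284)
|BD| = 10.2273
circle(B,8.00) ∩ circle(D,5.00): a=7.0203, h=3.8360
  candidates: C₊=(2.8572,2.7995) cross=39.232; C₋=(4.9790,-4.5733) cross=-39.232
  mode + wants cross > 0 → take C=(2.8572,2.7995) (cross=39.232)
ex = (C−B)/|BC| = (0.7107,0.7035); ey = (-0.7035,0.7107)
P = B + 1.08·ex + -0.76·ey = (-1.5262,-2.6088)

-1.53 -2.61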